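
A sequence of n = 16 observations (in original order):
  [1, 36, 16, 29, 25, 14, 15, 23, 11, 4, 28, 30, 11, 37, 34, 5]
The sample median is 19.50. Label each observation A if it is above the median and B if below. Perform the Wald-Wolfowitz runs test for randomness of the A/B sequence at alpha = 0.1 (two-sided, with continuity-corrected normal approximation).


Step 1: Compute median = 19.50; label A = above, B = below.
Labels in order: BABAABBABBAABAAB  (n_A = 8, n_B = 8)
Step 2: Count runs R = 11.
Step 3: Under H0 (random ordering), E[R] = 2*n_A*n_B/(n_A+n_B) + 1 = 2*8*8/16 + 1 = 9.0000.
        Var[R] = 2*n_A*n_B*(2*n_A*n_B - n_A - n_B) / ((n_A+n_B)^2 * (n_A+n_B-1)) = 14336/3840 = 3.7333.
        SD[R] = 1.9322.
Step 4: Continuity-corrected z = (R - 0.5 - E[R]) / SD[R] = (11 - 0.5 - 9.0000) / 1.9322 = 0.7763.
Step 5: Two-sided p-value via normal approximation = 2*(1 - Phi(|z|)) = 0.437558.
Step 6: alpha = 0.1. fail to reject H0.

R = 11, z = 0.7763, p = 0.437558, fail to reject H0.


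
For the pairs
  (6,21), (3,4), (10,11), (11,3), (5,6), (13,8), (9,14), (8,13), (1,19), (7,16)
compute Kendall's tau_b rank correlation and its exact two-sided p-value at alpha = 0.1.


Step 1: Enumerate the 45 unordered pairs (i,j) with i<j and classify each by sign(x_j-x_i) * sign(y_j-y_i).
  (1,2):dx=-3,dy=-17->C; (1,3):dx=+4,dy=-10->D; (1,4):dx=+5,dy=-18->D; (1,5):dx=-1,dy=-15->C
  (1,6):dx=+7,dy=-13->D; (1,7):dx=+3,dy=-7->D; (1,8):dx=+2,dy=-8->D; (1,9):dx=-5,dy=-2->C
  (1,10):dx=+1,dy=-5->D; (2,3):dx=+7,dy=+7->C; (2,4):dx=+8,dy=-1->D; (2,5):dx=+2,dy=+2->C
  (2,6):dx=+10,dy=+4->C; (2,7):dx=+6,dy=+10->C; (2,8):dx=+5,dy=+9->C; (2,9):dx=-2,dy=+15->D
  (2,10):dx=+4,dy=+12->C; (3,4):dx=+1,dy=-8->D; (3,5):dx=-5,dy=-5->C; (3,6):dx=+3,dy=-3->D
  (3,7):dx=-1,dy=+3->D; (3,8):dx=-2,dy=+2->D; (3,9):dx=-9,dy=+8->D; (3,10):dx=-3,dy=+5->D
  (4,5):dx=-6,dy=+3->D; (4,6):dx=+2,dy=+5->C; (4,7):dx=-2,dy=+11->D; (4,8):dx=-3,dy=+10->D
  (4,9):dx=-10,dy=+16->D; (4,10):dx=-4,dy=+13->D; (5,6):dx=+8,dy=+2->C; (5,7):dx=+4,dy=+8->C
  (5,8):dx=+3,dy=+7->C; (5,9):dx=-4,dy=+13->D; (5,10):dx=+2,dy=+10->C; (6,7):dx=-4,dy=+6->D
  (6,8):dx=-5,dy=+5->D; (6,9):dx=-12,dy=+11->D; (6,10):dx=-6,dy=+8->D; (7,8):dx=-1,dy=-1->C
  (7,9):dx=-8,dy=+5->D; (7,10):dx=-2,dy=+2->D; (8,9):dx=-7,dy=+6->D; (8,10):dx=-1,dy=+3->D
  (9,10):dx=+6,dy=-3->D
Step 2: C = 16, D = 29, total pairs = 45.
Step 3: tau = (C - D)/(n(n-1)/2) = (16 - 29)/45 = -0.288889.
Step 4: Exact two-sided p-value (enumerate n! = 3628800 permutations of y under H0): p = 0.291248.
Step 5: alpha = 0.1. fail to reject H0.

tau_b = -0.2889 (C=16, D=29), p = 0.291248, fail to reject H0.


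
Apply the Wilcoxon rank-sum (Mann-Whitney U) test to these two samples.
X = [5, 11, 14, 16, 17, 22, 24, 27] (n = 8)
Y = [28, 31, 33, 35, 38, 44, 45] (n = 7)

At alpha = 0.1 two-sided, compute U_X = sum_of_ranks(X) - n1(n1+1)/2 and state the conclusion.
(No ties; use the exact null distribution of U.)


Step 1: Combine and sort all 15 observations; assign midranks.
sorted (value, group): (5,X), (11,X), (14,X), (16,X), (17,X), (22,X), (24,X), (27,X), (28,Y), (31,Y), (33,Y), (35,Y), (38,Y), (44,Y), (45,Y)
ranks: 5->1, 11->2, 14->3, 16->4, 17->5, 22->6, 24->7, 27->8, 28->9, 31->10, 33->11, 35->12, 38->13, 44->14, 45->15
Step 2: Rank sum for X: R1 = 1 + 2 + 3 + 4 + 5 + 6 + 7 + 8 = 36.
Step 3: U_X = R1 - n1(n1+1)/2 = 36 - 8*9/2 = 36 - 36 = 0.
       U_Y = n1*n2 - U_X = 56 - 0 = 56.
Step 4: No ties, so the exact null distribution of U (based on enumerating the C(15,8) = 6435 equally likely rank assignments) gives the two-sided p-value.
Step 5: p-value = 0.000311; compare to alpha = 0.1. reject H0.

U_X = 0, p = 0.000311, reject H0 at alpha = 0.1.


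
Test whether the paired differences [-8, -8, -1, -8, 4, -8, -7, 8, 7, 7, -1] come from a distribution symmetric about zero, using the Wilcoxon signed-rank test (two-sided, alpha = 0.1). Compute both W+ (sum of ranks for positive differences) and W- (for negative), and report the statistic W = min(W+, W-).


Step 1: Drop any zero differences (none here) and take |d_i|.
|d| = [8, 8, 1, 8, 4, 8, 7, 8, 7, 7, 1]
Step 2: Midrank |d_i| (ties get averaged ranks).
ranks: |8|->9, |8|->9, |1|->1.5, |8|->9, |4|->3, |8|->9, |7|->5, |8|->9, |7|->5, |7|->5, |1|->1.5
Step 3: Attach original signs; sum ranks with positive sign and with negative sign.
W+ = 3 + 9 + 5 + 5 = 22
W- = 9 + 9 + 1.5 + 9 + 9 + 5 + 1.5 = 44
(Check: W+ + W- = 66 should equal n(n+1)/2 = 66.)
Step 4: Test statistic W = min(W+, W-) = 22.
Step 5: Ties in |d|, so use the tie-corrected normal approximation.
        E[W] = n(n+1)/4 = 11*12/4 = 33.
        Tie groups: |d|=1 (t=2), |d|=7 (t=3), |d|=8 (t=5); sum(t^3 - t) = 150.
        Var[W] = n(n+1)(2n+1)/24 - sum(t^3-t)/48 = 3036/24 - 150/48 = 123.375.
        z = (W - E[W]) / sqrt(Var[W]) = (22 - 33) / 11.1074 = -0.9903.
        Two-sided p = 2*Phi(z) = 0.322014.
Step 6: alpha = 0.1. fail to reject H0.

W+ = 22, W- = 44, W = min = 22, p = 0.322014, fail to reject H0.


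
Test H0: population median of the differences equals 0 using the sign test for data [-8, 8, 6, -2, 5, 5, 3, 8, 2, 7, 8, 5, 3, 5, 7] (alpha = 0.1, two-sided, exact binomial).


Step 1: Discard zero differences. Original n = 15; n_eff = number of nonzero differences = 15.
Nonzero differences (with sign): -8, +8, +6, -2, +5, +5, +3, +8, +2, +7, +8, +5, +3, +5, +7
Step 2: Count signs: positive = 13, negative = 2.
Step 3: Under H0: P(positive) = 0.5, so the number of positives S ~ Bin(15, 0.5).
Step 4: Two-sided exact p-value = sum of Bin(15,0.5) probabilities at or below the observed probability = 0.007385.
Step 5: alpha = 0.1. reject H0.

n_eff = 15, pos = 13, neg = 2, p = 0.007385, reject H0.


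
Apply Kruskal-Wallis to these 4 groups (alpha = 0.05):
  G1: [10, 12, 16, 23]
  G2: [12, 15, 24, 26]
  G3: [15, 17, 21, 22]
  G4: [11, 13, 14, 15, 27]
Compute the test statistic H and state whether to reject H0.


Step 1: Combine all N = 17 observations and assign midranks.
sorted (value, group, rank): (10,G1,1), (11,G4,2), (12,G1,3.5), (12,G2,3.5), (13,G4,5), (14,G4,6), (15,G2,8), (15,G3,8), (15,G4,8), (16,G1,10), (17,G3,11), (21,G3,12), (22,G3,13), (23,G1,14), (24,G2,15), (26,G2,16), (27,G4,17)
Step 2: Sum ranks within each group.
R_1 = 28.5 (n_1 = 4)
R_2 = 42.5 (n_2 = 4)
R_3 = 44 (n_3 = 4)
R_4 = 38 (n_4 = 5)
Step 3: H = 12/(N(N+1)) * sum(R_i^2/n_i) - 3(N+1)
     = 12/(17*18) * (28.5^2/4 + 42.5^2/4 + 44^2/4 + 38^2/5) - 3*18
     = 0.039216 * 1427.42 - 54
     = 1.977451.
Step 4: Ties present; correction factor C = 1 - 30/(17^3 - 17) = 0.993873. Corrected H = 1.977451 / 0.993873 = 1.989642.
Step 5: Under H0, H ~ chi^2(3); p-value = 0.574559.
Step 6: alpha = 0.05. fail to reject H0.

H = 1.9896, df = 3, p = 0.574559, fail to reject H0.


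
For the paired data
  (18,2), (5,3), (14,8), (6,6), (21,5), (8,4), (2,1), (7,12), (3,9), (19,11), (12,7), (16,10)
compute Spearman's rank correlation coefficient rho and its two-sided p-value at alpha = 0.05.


Step 1: Rank x and y separately (midranks; no ties here).
rank(x): 18->10, 5->3, 14->8, 6->4, 21->12, 8->6, 2->1, 7->5, 3->2, 19->11, 12->7, 16->9
rank(y): 2->2, 3->3, 8->8, 6->6, 5->5, 4->4, 1->1, 12->12, 9->9, 11->11, 7->7, 10->10
Step 2: d_i = R_x(i) - R_y(i); compute d_i^2.
  (10-2)^2=64, (3-3)^2=0, (8-8)^2=0, (4-6)^2=4, (12-5)^2=49, (6-4)^2=4, (1-1)^2=0, (5-12)^2=49, (2-9)^2=49, (11-11)^2=0, (7-7)^2=0, (9-10)^2=1
sum(d^2) = 220.
Step 3: rho = 1 - 6*220 / (12*(12^2 - 1)) = 1 - 1320/1716 = 0.230769.
Step 4: Under H0, t = rho * sqrt((n-2)/(1-rho^2)) = 0.7500 ~ t(10).
Step 5: Two-sided p-value from the t-distribution with 10 df = 0.470532.
Step 6: alpha = 0.05. fail to reject H0.

rho = 0.2308, p = 0.470532, fail to reject H0 at alpha = 0.05.


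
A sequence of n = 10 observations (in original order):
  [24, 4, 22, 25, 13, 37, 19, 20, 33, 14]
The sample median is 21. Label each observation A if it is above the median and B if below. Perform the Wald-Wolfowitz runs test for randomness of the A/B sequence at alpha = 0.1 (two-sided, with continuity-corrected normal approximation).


Step 1: Compute median = 21; label A = above, B = below.
Labels in order: ABAABABBAB  (n_A = 5, n_B = 5)
Step 2: Count runs R = 8.
Step 3: Under H0 (random ordering), E[R] = 2*n_A*n_B/(n_A+n_B) + 1 = 2*5*5/10 + 1 = 6.0000.
        Var[R] = 2*n_A*n_B*(2*n_A*n_B - n_A - n_B) / ((n_A+n_B)^2 * (n_A+n_B-1)) = 2000/900 = 2.2222.
        SD[R] = 1.4907.
Step 4: Continuity-corrected z = (R - 0.5 - E[R]) / SD[R] = (8 - 0.5 - 6.0000) / 1.4907 = 1.0062.
Step 5: Two-sided p-value via normal approximation = 2*(1 - Phi(|z|)) = 0.314305.
Step 6: alpha = 0.1. fail to reject H0.

R = 8, z = 1.0062, p = 0.314305, fail to reject H0.


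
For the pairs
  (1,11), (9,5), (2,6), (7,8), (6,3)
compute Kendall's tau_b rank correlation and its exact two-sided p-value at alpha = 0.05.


Step 1: Enumerate the 10 unordered pairs (i,j) with i<j and classify each by sign(x_j-x_i) * sign(y_j-y_i).
  (1,2):dx=+8,dy=-6->D; (1,3):dx=+1,dy=-5->D; (1,4):dx=+6,dy=-3->D; (1,5):dx=+5,dy=-8->D
  (2,3):dx=-7,dy=+1->D; (2,4):dx=-2,dy=+3->D; (2,5):dx=-3,dy=-2->C; (3,4):dx=+5,dy=+2->C
  (3,5):dx=+4,dy=-3->D; (4,5):dx=-1,dy=-5->C
Step 2: C = 3, D = 7, total pairs = 10.
Step 3: tau = (C - D)/(n(n-1)/2) = (3 - 7)/10 = -0.400000.
Step 4: Exact two-sided p-value (enumerate n! = 120 permutations of y under H0): p = 0.483333.
Step 5: alpha = 0.05. fail to reject H0.

tau_b = -0.4000 (C=3, D=7), p = 0.483333, fail to reject H0.


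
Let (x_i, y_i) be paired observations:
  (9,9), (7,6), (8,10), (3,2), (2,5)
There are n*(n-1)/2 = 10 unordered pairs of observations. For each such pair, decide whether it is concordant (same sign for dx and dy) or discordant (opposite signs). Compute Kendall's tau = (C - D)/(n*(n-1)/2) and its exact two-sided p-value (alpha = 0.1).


Step 1: Enumerate the 10 unordered pairs (i,j) with i<j and classify each by sign(x_j-x_i) * sign(y_j-y_i).
  (1,2):dx=-2,dy=-3->C; (1,3):dx=-1,dy=+1->D; (1,4):dx=-6,dy=-7->C; (1,5):dx=-7,dy=-4->C
  (2,3):dx=+1,dy=+4->C; (2,4):dx=-4,dy=-4->C; (2,5):dx=-5,dy=-1->C; (3,4):dx=-5,dy=-8->C
  (3,5):dx=-6,dy=-5->C; (4,5):dx=-1,dy=+3->D
Step 2: C = 8, D = 2, total pairs = 10.
Step 3: tau = (C - D)/(n(n-1)/2) = (8 - 2)/10 = 0.600000.
Step 4: Exact two-sided p-value (enumerate n! = 120 permutations of y under H0): p = 0.233333.
Step 5: alpha = 0.1. fail to reject H0.

tau_b = 0.6000 (C=8, D=2), p = 0.233333, fail to reject H0.


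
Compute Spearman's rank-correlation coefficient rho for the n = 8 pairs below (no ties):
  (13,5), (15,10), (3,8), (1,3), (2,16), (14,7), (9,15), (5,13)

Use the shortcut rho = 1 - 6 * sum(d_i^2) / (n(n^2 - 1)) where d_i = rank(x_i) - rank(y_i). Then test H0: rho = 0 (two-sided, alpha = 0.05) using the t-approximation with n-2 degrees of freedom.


Step 1: Rank x and y separately (midranks; no ties here).
rank(x): 13->6, 15->8, 3->3, 1->1, 2->2, 14->7, 9->5, 5->4
rank(y): 5->2, 10->5, 8->4, 3->1, 16->8, 7->3, 15->7, 13->6
Step 2: d_i = R_x(i) - R_y(i); compute d_i^2.
  (6-2)^2=16, (8-5)^2=9, (3-4)^2=1, (1-1)^2=0, (2-8)^2=36, (7-3)^2=16, (5-7)^2=4, (4-6)^2=4
sum(d^2) = 86.
Step 3: rho = 1 - 6*86 / (8*(8^2 - 1)) = 1 - 516/504 = -0.023810.
Step 4: Under H0, t = rho * sqrt((n-2)/(1-rho^2)) = -0.0583 ~ t(6).
Step 5: Two-sided p-value from the t-distribution with 6 df = 0.955374.
Step 6: alpha = 0.05. fail to reject H0.

rho = -0.0238, p = 0.955374, fail to reject H0 at alpha = 0.05.


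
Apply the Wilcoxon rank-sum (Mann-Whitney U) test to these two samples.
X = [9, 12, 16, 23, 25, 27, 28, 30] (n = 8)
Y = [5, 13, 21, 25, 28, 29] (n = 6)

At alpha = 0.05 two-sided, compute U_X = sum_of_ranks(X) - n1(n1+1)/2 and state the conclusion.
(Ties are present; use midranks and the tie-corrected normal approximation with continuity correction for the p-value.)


Step 1: Combine and sort all 14 observations; assign midranks.
sorted (value, group): (5,Y), (9,X), (12,X), (13,Y), (16,X), (21,Y), (23,X), (25,X), (25,Y), (27,X), (28,X), (28,Y), (29,Y), (30,X)
ranks: 5->1, 9->2, 12->3, 13->4, 16->5, 21->6, 23->7, 25->8.5, 25->8.5, 27->10, 28->11.5, 28->11.5, 29->13, 30->14
Step 2: Rank sum for X: R1 = 2 + 3 + 5 + 7 + 8.5 + 10 + 11.5 + 14 = 61.
Step 3: U_X = R1 - n1(n1+1)/2 = 61 - 8*9/2 = 61 - 36 = 25.
       U_Y = n1*n2 - U_X = 48 - 25 = 23.
Step 4: Ties are present, so use the tie-corrected normal approximation (with continuity correction) for the p-value.
Step 5: p-value = 0.948419; compare to alpha = 0.05. fail to reject H0.

U_X = 25, p = 0.948419, fail to reject H0 at alpha = 0.05.


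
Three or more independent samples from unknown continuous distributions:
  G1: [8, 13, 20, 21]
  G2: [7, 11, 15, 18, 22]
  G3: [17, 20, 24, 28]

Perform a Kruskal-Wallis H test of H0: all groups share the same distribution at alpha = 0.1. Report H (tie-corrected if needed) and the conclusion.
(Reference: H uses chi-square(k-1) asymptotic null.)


Step 1: Combine all N = 13 observations and assign midranks.
sorted (value, group, rank): (7,G2,1), (8,G1,2), (11,G2,3), (13,G1,4), (15,G2,5), (17,G3,6), (18,G2,7), (20,G1,8.5), (20,G3,8.5), (21,G1,10), (22,G2,11), (24,G3,12), (28,G3,13)
Step 2: Sum ranks within each group.
R_1 = 24.5 (n_1 = 4)
R_2 = 27 (n_2 = 5)
R_3 = 39.5 (n_3 = 4)
Step 3: H = 12/(N(N+1)) * sum(R_i^2/n_i) - 3(N+1)
     = 12/(13*14) * (24.5^2/4 + 27^2/5 + 39.5^2/4) - 3*14
     = 0.065934 * 685.925 - 42
     = 3.225824.
Step 4: Ties present; correction factor C = 1 - 6/(13^3 - 13) = 0.997253. Corrected H = 3.225824 / 0.997253 = 3.234711.
Step 5: Under H0, H ~ chi^2(2); p-value = 0.198423.
Step 6: alpha = 0.1. fail to reject H0.

H = 3.2347, df = 2, p = 0.198423, fail to reject H0.


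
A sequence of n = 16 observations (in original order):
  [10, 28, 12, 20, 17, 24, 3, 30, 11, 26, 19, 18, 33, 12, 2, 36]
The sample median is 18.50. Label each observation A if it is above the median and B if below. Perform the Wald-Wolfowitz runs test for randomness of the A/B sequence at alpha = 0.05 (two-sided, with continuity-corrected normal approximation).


Step 1: Compute median = 18.50; label A = above, B = below.
Labels in order: BABABABABAABABBA  (n_A = 8, n_B = 8)
Step 2: Count runs R = 14.
Step 3: Under H0 (random ordering), E[R] = 2*n_A*n_B/(n_A+n_B) + 1 = 2*8*8/16 + 1 = 9.0000.
        Var[R] = 2*n_A*n_B*(2*n_A*n_B - n_A - n_B) / ((n_A+n_B)^2 * (n_A+n_B-1)) = 14336/3840 = 3.7333.
        SD[R] = 1.9322.
Step 4: Continuity-corrected z = (R - 0.5 - E[R]) / SD[R] = (14 - 0.5 - 9.0000) / 1.9322 = 2.3290.
Step 5: Two-sided p-value via normal approximation = 2*(1 - Phi(|z|)) = 0.019861.
Step 6: alpha = 0.05. reject H0.

R = 14, z = 2.3290, p = 0.019861, reject H0.


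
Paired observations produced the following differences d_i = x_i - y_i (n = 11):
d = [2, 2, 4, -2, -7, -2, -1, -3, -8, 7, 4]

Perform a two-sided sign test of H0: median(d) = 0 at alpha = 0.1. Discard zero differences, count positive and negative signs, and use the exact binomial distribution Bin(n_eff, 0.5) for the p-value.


Step 1: Discard zero differences. Original n = 11; n_eff = number of nonzero differences = 11.
Nonzero differences (with sign): +2, +2, +4, -2, -7, -2, -1, -3, -8, +7, +4
Step 2: Count signs: positive = 5, negative = 6.
Step 3: Under H0: P(positive) = 0.5, so the number of positives S ~ Bin(11, 0.5).
Step 4: Two-sided exact p-value = sum of Bin(11,0.5) probabilities at or below the observed probability = 1.000000.
Step 5: alpha = 0.1. fail to reject H0.

n_eff = 11, pos = 5, neg = 6, p = 1.000000, fail to reject H0.


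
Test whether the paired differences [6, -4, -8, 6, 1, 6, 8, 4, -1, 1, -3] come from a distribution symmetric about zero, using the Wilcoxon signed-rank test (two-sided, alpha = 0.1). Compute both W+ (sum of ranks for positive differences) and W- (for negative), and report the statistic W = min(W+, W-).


Step 1: Drop any zero differences (none here) and take |d_i|.
|d| = [6, 4, 8, 6, 1, 6, 8, 4, 1, 1, 3]
Step 2: Midrank |d_i| (ties get averaged ranks).
ranks: |6|->8, |4|->5.5, |8|->10.5, |6|->8, |1|->2, |6|->8, |8|->10.5, |4|->5.5, |1|->2, |1|->2, |3|->4
Step 3: Attach original signs; sum ranks with positive sign and with negative sign.
W+ = 8 + 8 + 2 + 8 + 10.5 + 5.5 + 2 = 44
W- = 5.5 + 10.5 + 2 + 4 = 22
(Check: W+ + W- = 66 should equal n(n+1)/2 = 66.)
Step 4: Test statistic W = min(W+, W-) = 22.
Step 5: Ties in |d|, so use the tie-corrected normal approximation.
        E[W] = n(n+1)/4 = 11*12/4 = 33.
        Tie groups: |d|=1 (t=3), |d|=4 (t=2), |d|=6 (t=3), |d|=8 (t=2); sum(t^3 - t) = 60.
        Var[W] = n(n+1)(2n+1)/24 - sum(t^3-t)/48 = 3036/24 - 60/48 = 125.25.
        z = (W - E[W]) / sqrt(Var[W]) = (22 - 33) / 11.1915 = -0.9829.
        Two-sided p = 2*Phi(z) = 0.325663.
Step 6: alpha = 0.1. fail to reject H0.

W+ = 44, W- = 22, W = min = 22, p = 0.325663, fail to reject H0.


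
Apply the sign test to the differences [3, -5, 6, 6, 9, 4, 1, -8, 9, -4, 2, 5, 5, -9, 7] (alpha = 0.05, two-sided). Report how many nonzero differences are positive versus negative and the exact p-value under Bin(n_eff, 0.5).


Step 1: Discard zero differences. Original n = 15; n_eff = number of nonzero differences = 15.
Nonzero differences (with sign): +3, -5, +6, +6, +9, +4, +1, -8, +9, -4, +2, +5, +5, -9, +7
Step 2: Count signs: positive = 11, negative = 4.
Step 3: Under H0: P(positive) = 0.5, so the number of positives S ~ Bin(15, 0.5).
Step 4: Two-sided exact p-value = sum of Bin(15,0.5) probabilities at or below the observed probability = 0.118469.
Step 5: alpha = 0.05. fail to reject H0.

n_eff = 15, pos = 11, neg = 4, p = 0.118469, fail to reject H0.


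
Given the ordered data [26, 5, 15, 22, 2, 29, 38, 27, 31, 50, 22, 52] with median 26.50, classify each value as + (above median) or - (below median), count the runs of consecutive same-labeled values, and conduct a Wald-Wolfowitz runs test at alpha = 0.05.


Step 1: Compute median = 26.50; label A = above, B = below.
Labels in order: BBBBBAAAAABA  (n_A = 6, n_B = 6)
Step 2: Count runs R = 4.
Step 3: Under H0 (random ordering), E[R] = 2*n_A*n_B/(n_A+n_B) + 1 = 2*6*6/12 + 1 = 7.0000.
        Var[R] = 2*n_A*n_B*(2*n_A*n_B - n_A - n_B) / ((n_A+n_B)^2 * (n_A+n_B-1)) = 4320/1584 = 2.7273.
        SD[R] = 1.6514.
Step 4: Continuity-corrected z = (R + 0.5 - E[R]) / SD[R] = (4 + 0.5 - 7.0000) / 1.6514 = -1.5138.
Step 5: Two-sided p-value via normal approximation = 2*(1 - Phi(|z|)) = 0.130070.
Step 6: alpha = 0.05. fail to reject H0.

R = 4, z = -1.5138, p = 0.130070, fail to reject H0.


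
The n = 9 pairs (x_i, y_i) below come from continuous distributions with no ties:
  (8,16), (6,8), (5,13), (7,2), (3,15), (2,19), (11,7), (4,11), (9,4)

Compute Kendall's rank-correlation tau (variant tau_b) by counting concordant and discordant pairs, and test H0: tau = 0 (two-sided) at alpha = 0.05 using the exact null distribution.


Step 1: Enumerate the 36 unordered pairs (i,j) with i<j and classify each by sign(x_j-x_i) * sign(y_j-y_i).
  (1,2):dx=-2,dy=-8->C; (1,3):dx=-3,dy=-3->C; (1,4):dx=-1,dy=-14->C; (1,5):dx=-5,dy=-1->C
  (1,6):dx=-6,dy=+3->D; (1,7):dx=+3,dy=-9->D; (1,8):dx=-4,dy=-5->C; (1,9):dx=+1,dy=-12->D
  (2,3):dx=-1,dy=+5->D; (2,4):dx=+1,dy=-6->D; (2,5):dx=-3,dy=+7->D; (2,6):dx=-4,dy=+11->D
  (2,7):dx=+5,dy=-1->D; (2,8):dx=-2,dy=+3->D; (2,9):dx=+3,dy=-4->D; (3,4):dx=+2,dy=-11->D
  (3,5):dx=-2,dy=+2->D; (3,6):dx=-3,dy=+6->D; (3,7):dx=+6,dy=-6->D; (3,8):dx=-1,dy=-2->C
  (3,9):dx=+4,dy=-9->D; (4,5):dx=-4,dy=+13->D; (4,6):dx=-5,dy=+17->D; (4,7):dx=+4,dy=+5->C
  (4,8):dx=-3,dy=+9->D; (4,9):dx=+2,dy=+2->C; (5,6):dx=-1,dy=+4->D; (5,7):dx=+8,dy=-8->D
  (5,8):dx=+1,dy=-4->D; (5,9):dx=+6,dy=-11->D; (6,7):dx=+9,dy=-12->D; (6,8):dx=+2,dy=-8->D
  (6,9):dx=+7,dy=-15->D; (7,8):dx=-7,dy=+4->D; (7,9):dx=-2,dy=-3->C; (8,9):dx=+5,dy=-7->D
Step 2: C = 9, D = 27, total pairs = 36.
Step 3: tau = (C - D)/(n(n-1)/2) = (9 - 27)/36 = -0.500000.
Step 4: Exact two-sided p-value (enumerate n! = 362880 permutations of y under H0): p = 0.075176.
Step 5: alpha = 0.05. fail to reject H0.

tau_b = -0.5000 (C=9, D=27), p = 0.075176, fail to reject H0.


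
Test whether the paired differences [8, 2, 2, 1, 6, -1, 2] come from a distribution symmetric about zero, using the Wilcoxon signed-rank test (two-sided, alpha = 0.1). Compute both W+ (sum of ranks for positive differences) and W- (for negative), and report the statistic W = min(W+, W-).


Step 1: Drop any zero differences (none here) and take |d_i|.
|d| = [8, 2, 2, 1, 6, 1, 2]
Step 2: Midrank |d_i| (ties get averaged ranks).
ranks: |8|->7, |2|->4, |2|->4, |1|->1.5, |6|->6, |1|->1.5, |2|->4
Step 3: Attach original signs; sum ranks with positive sign and with negative sign.
W+ = 7 + 4 + 4 + 1.5 + 6 + 4 = 26.5
W- = 1.5 = 1.5
(Check: W+ + W- = 28 should equal n(n+1)/2 = 28.)
Step 4: Test statistic W = min(W+, W-) = 1.5.
Step 5: Ties in |d|, so use the tie-corrected normal approximation.
        E[W] = n(n+1)/4 = 7*8/4 = 14.
        Tie groups: |d|=1 (t=2), |d|=2 (t=3); sum(t^3 - t) = 30.
        Var[W] = n(n+1)(2n+1)/24 - sum(t^3-t)/48 = 840/24 - 30/48 = 34.375.
        z = (W - E[W]) / sqrt(Var[W]) = (1.5 - 14) / 5.8630 = -2.1320.
        Two-sided p = 2*Phi(z) = 0.033006.
Step 6: alpha = 0.1. reject H0.

W+ = 26.5, W- = 1.5, W = min = 1.5, p = 0.033006, reject H0.


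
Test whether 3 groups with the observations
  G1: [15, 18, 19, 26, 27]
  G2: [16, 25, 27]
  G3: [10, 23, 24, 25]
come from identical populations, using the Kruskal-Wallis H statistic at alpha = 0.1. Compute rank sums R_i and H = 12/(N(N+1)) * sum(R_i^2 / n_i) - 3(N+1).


Step 1: Combine all N = 12 observations and assign midranks.
sorted (value, group, rank): (10,G3,1), (15,G1,2), (16,G2,3), (18,G1,4), (19,G1,5), (23,G3,6), (24,G3,7), (25,G2,8.5), (25,G3,8.5), (26,G1,10), (27,G1,11.5), (27,G2,11.5)
Step 2: Sum ranks within each group.
R_1 = 32.5 (n_1 = 5)
R_2 = 23 (n_2 = 3)
R_3 = 22.5 (n_3 = 4)
Step 3: H = 12/(N(N+1)) * sum(R_i^2/n_i) - 3(N+1)
     = 12/(12*13) * (32.5^2/5 + 23^2/3 + 22.5^2/4) - 3*13
     = 0.076923 * 514.146 - 39
     = 0.549679.
Step 4: Ties present; correction factor C = 1 - 12/(12^3 - 12) = 0.993007. Corrected H = 0.549679 / 0.993007 = 0.553550.
Step 5: Under H0, H ~ chi^2(2); p-value = 0.758225.
Step 6: alpha = 0.1. fail to reject H0.

H = 0.5536, df = 2, p = 0.758225, fail to reject H0.


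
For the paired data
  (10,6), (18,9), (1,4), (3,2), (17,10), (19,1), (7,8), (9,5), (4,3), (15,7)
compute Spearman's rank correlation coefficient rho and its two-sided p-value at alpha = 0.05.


Step 1: Rank x and y separately (midranks; no ties here).
rank(x): 10->6, 18->9, 1->1, 3->2, 17->8, 19->10, 7->4, 9->5, 4->3, 15->7
rank(y): 6->6, 9->9, 4->4, 2->2, 10->10, 1->1, 8->8, 5->5, 3->3, 7->7
Step 2: d_i = R_x(i) - R_y(i); compute d_i^2.
  (6-6)^2=0, (9-9)^2=0, (1-4)^2=9, (2-2)^2=0, (8-10)^2=4, (10-1)^2=81, (4-8)^2=16, (5-5)^2=0, (3-3)^2=0, (7-7)^2=0
sum(d^2) = 110.
Step 3: rho = 1 - 6*110 / (10*(10^2 - 1)) = 1 - 660/990 = 0.333333.
Step 4: Under H0, t = rho * sqrt((n-2)/(1-rho^2)) = 1.0000 ~ t(8).
Step 5: Two-sided p-value from the t-distribution with 8 df = 0.346594.
Step 6: alpha = 0.05. fail to reject H0.

rho = 0.3333, p = 0.346594, fail to reject H0 at alpha = 0.05.


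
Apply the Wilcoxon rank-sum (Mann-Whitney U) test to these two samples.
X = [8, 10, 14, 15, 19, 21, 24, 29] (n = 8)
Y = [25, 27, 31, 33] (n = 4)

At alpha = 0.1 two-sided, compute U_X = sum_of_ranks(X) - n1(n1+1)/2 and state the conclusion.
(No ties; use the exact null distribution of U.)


Step 1: Combine and sort all 12 observations; assign midranks.
sorted (value, group): (8,X), (10,X), (14,X), (15,X), (19,X), (21,X), (24,X), (25,Y), (27,Y), (29,X), (31,Y), (33,Y)
ranks: 8->1, 10->2, 14->3, 15->4, 19->5, 21->6, 24->7, 25->8, 27->9, 29->10, 31->11, 33->12
Step 2: Rank sum for X: R1 = 1 + 2 + 3 + 4 + 5 + 6 + 7 + 10 = 38.
Step 3: U_X = R1 - n1(n1+1)/2 = 38 - 8*9/2 = 38 - 36 = 2.
       U_Y = n1*n2 - U_X = 32 - 2 = 30.
Step 4: No ties, so the exact null distribution of U (based on enumerating the C(12,8) = 495 equally likely rank assignments) gives the two-sided p-value.
Step 5: p-value = 0.016162; compare to alpha = 0.1. reject H0.

U_X = 2, p = 0.016162, reject H0 at alpha = 0.1.


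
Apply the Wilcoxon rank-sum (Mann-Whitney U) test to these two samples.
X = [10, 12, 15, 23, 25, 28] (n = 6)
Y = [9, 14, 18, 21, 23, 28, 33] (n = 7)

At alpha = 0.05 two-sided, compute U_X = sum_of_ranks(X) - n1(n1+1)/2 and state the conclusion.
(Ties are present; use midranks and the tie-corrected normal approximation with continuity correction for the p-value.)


Step 1: Combine and sort all 13 observations; assign midranks.
sorted (value, group): (9,Y), (10,X), (12,X), (14,Y), (15,X), (18,Y), (21,Y), (23,X), (23,Y), (25,X), (28,X), (28,Y), (33,Y)
ranks: 9->1, 10->2, 12->3, 14->4, 15->5, 18->6, 21->7, 23->8.5, 23->8.5, 25->10, 28->11.5, 28->11.5, 33->13
Step 2: Rank sum for X: R1 = 2 + 3 + 5 + 8.5 + 10 + 11.5 = 40.
Step 3: U_X = R1 - n1(n1+1)/2 = 40 - 6*7/2 = 40 - 21 = 19.
       U_Y = n1*n2 - U_X = 42 - 19 = 23.
Step 4: Ties are present, so use the tie-corrected normal approximation (with continuity correction) for the p-value.
Step 5: p-value = 0.829863; compare to alpha = 0.05. fail to reject H0.

U_X = 19, p = 0.829863, fail to reject H0 at alpha = 0.05.


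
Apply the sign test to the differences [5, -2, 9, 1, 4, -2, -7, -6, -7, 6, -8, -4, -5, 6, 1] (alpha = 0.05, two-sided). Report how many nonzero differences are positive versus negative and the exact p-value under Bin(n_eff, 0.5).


Step 1: Discard zero differences. Original n = 15; n_eff = number of nonzero differences = 15.
Nonzero differences (with sign): +5, -2, +9, +1, +4, -2, -7, -6, -7, +6, -8, -4, -5, +6, +1
Step 2: Count signs: positive = 7, negative = 8.
Step 3: Under H0: P(positive) = 0.5, so the number of positives S ~ Bin(15, 0.5).
Step 4: Two-sided exact p-value = sum of Bin(15,0.5) probabilities at or below the observed probability = 1.000000.
Step 5: alpha = 0.05. fail to reject H0.

n_eff = 15, pos = 7, neg = 8, p = 1.000000, fail to reject H0.


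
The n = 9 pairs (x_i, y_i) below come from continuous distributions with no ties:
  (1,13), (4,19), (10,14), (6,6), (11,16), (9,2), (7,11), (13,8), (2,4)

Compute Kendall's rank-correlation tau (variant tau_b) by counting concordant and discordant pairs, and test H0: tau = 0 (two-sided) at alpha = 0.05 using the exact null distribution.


Step 1: Enumerate the 36 unordered pairs (i,j) with i<j and classify each by sign(x_j-x_i) * sign(y_j-y_i).
  (1,2):dx=+3,dy=+6->C; (1,3):dx=+9,dy=+1->C; (1,4):dx=+5,dy=-7->D; (1,5):dx=+10,dy=+3->C
  (1,6):dx=+8,dy=-11->D; (1,7):dx=+6,dy=-2->D; (1,8):dx=+12,dy=-5->D; (1,9):dx=+1,dy=-9->D
  (2,3):dx=+6,dy=-5->D; (2,4):dx=+2,dy=-13->D; (2,5):dx=+7,dy=-3->D; (2,6):dx=+5,dy=-17->D
  (2,7):dx=+3,dy=-8->D; (2,8):dx=+9,dy=-11->D; (2,9):dx=-2,dy=-15->C; (3,4):dx=-4,dy=-8->C
  (3,5):dx=+1,dy=+2->C; (3,6):dx=-1,dy=-12->C; (3,7):dx=-3,dy=-3->C; (3,8):dx=+3,dy=-6->D
  (3,9):dx=-8,dy=-10->C; (4,5):dx=+5,dy=+10->C; (4,6):dx=+3,dy=-4->D; (4,7):dx=+1,dy=+5->C
  (4,8):dx=+7,dy=+2->C; (4,9):dx=-4,dy=-2->C; (5,6):dx=-2,dy=-14->C; (5,7):dx=-4,dy=-5->C
  (5,8):dx=+2,dy=-8->D; (5,9):dx=-9,dy=-12->C; (6,7):dx=-2,dy=+9->D; (6,8):dx=+4,dy=+6->C
  (6,9):dx=-7,dy=+2->D; (7,8):dx=+6,dy=-3->D; (7,9):dx=-5,dy=-7->C; (8,9):dx=-11,dy=-4->C
Step 2: C = 19, D = 17, total pairs = 36.
Step 3: tau = (C - D)/(n(n-1)/2) = (19 - 17)/36 = 0.055556.
Step 4: Exact two-sided p-value (enumerate n! = 362880 permutations of y under H0): p = 0.919455.
Step 5: alpha = 0.05. fail to reject H0.

tau_b = 0.0556 (C=19, D=17), p = 0.919455, fail to reject H0.


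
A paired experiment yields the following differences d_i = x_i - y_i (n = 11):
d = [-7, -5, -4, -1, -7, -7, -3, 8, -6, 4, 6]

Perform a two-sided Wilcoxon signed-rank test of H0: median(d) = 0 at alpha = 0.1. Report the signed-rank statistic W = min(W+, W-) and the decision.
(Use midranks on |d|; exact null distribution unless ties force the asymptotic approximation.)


Step 1: Drop any zero differences (none here) and take |d_i|.
|d| = [7, 5, 4, 1, 7, 7, 3, 8, 6, 4, 6]
Step 2: Midrank |d_i| (ties get averaged ranks).
ranks: |7|->9, |5|->5, |4|->3.5, |1|->1, |7|->9, |7|->9, |3|->2, |8|->11, |6|->6.5, |4|->3.5, |6|->6.5
Step 3: Attach original signs; sum ranks with positive sign and with negative sign.
W+ = 11 + 3.5 + 6.5 = 21
W- = 9 + 5 + 3.5 + 1 + 9 + 9 + 2 + 6.5 = 45
(Check: W+ + W- = 66 should equal n(n+1)/2 = 66.)
Step 4: Test statistic W = min(W+, W-) = 21.
Step 5: Ties in |d|, so use the tie-corrected normal approximation.
        E[W] = n(n+1)/4 = 11*12/4 = 33.
        Tie groups: |d|=4 (t=2), |d|=6 (t=2), |d|=7 (t=3); sum(t^3 - t) = 36.
        Var[W] = n(n+1)(2n+1)/24 - sum(t^3-t)/48 = 3036/24 - 36/48 = 125.75.
        z = (W - E[W]) / sqrt(Var[W]) = (21 - 33) / 11.2138 = -1.0701.
        Two-sided p = 2*Phi(z) = 0.284571.
Step 6: alpha = 0.1. fail to reject H0.

W+ = 21, W- = 45, W = min = 21, p = 0.284571, fail to reject H0.


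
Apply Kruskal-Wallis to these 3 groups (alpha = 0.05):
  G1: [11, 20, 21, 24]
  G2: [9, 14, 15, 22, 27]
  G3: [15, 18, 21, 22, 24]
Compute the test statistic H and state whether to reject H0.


Step 1: Combine all N = 14 observations and assign midranks.
sorted (value, group, rank): (9,G2,1), (11,G1,2), (14,G2,3), (15,G2,4.5), (15,G3,4.5), (18,G3,6), (20,G1,7), (21,G1,8.5), (21,G3,8.5), (22,G2,10.5), (22,G3,10.5), (24,G1,12.5), (24,G3,12.5), (27,G2,14)
Step 2: Sum ranks within each group.
R_1 = 30 (n_1 = 4)
R_2 = 33 (n_2 = 5)
R_3 = 42 (n_3 = 5)
Step 3: H = 12/(N(N+1)) * sum(R_i^2/n_i) - 3(N+1)
     = 12/(14*15) * (30^2/4 + 33^2/5 + 42^2/5) - 3*15
     = 0.057143 * 795.6 - 45
     = 0.462857.
Step 4: Ties present; correction factor C = 1 - 24/(14^3 - 14) = 0.991209. Corrected H = 0.462857 / 0.991209 = 0.466962.
Step 5: Under H0, H ~ chi^2(2); p-value = 0.791773.
Step 6: alpha = 0.05. fail to reject H0.

H = 0.4670, df = 2, p = 0.791773, fail to reject H0.


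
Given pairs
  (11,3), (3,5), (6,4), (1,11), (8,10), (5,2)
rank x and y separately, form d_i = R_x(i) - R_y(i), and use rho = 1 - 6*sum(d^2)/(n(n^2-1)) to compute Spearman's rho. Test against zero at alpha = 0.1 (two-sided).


Step 1: Rank x and y separately (midranks; no ties here).
rank(x): 11->6, 3->2, 6->4, 1->1, 8->5, 5->3
rank(y): 3->2, 5->4, 4->3, 11->6, 10->5, 2->1
Step 2: d_i = R_x(i) - R_y(i); compute d_i^2.
  (6-2)^2=16, (2-4)^2=4, (4-3)^2=1, (1-6)^2=25, (5-5)^2=0, (3-1)^2=4
sum(d^2) = 50.
Step 3: rho = 1 - 6*50 / (6*(6^2 - 1)) = 1 - 300/210 = -0.428571.
Step 4: Under H0, t = rho * sqrt((n-2)/(1-rho^2)) = -0.9487 ~ t(4).
Step 5: Two-sided p-value from the t-distribution with 4 df = 0.396501.
Step 6: alpha = 0.1. fail to reject H0.

rho = -0.4286, p = 0.396501, fail to reject H0 at alpha = 0.1.


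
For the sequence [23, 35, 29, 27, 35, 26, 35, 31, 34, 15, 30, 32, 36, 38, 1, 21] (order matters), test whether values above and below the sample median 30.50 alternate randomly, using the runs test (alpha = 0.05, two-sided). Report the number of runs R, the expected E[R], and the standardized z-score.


Step 1: Compute median = 30.50; label A = above, B = below.
Labels in order: BABBABAAABBAAABB  (n_A = 8, n_B = 8)
Step 2: Count runs R = 9.
Step 3: Under H0 (random ordering), E[R] = 2*n_A*n_B/(n_A+n_B) + 1 = 2*8*8/16 + 1 = 9.0000.
        Var[R] = 2*n_A*n_B*(2*n_A*n_B - n_A - n_B) / ((n_A+n_B)^2 * (n_A+n_B-1)) = 14336/3840 = 3.7333.
        SD[R] = 1.9322.
Step 4: R = E[R], so z = 0 with no continuity correction.
Step 5: Two-sided p-value via normal approximation = 2*(1 - Phi(|z|)) = 1.000000.
Step 6: alpha = 0.05. fail to reject H0.

R = 9, z = 0.0000, p = 1.000000, fail to reject H0.


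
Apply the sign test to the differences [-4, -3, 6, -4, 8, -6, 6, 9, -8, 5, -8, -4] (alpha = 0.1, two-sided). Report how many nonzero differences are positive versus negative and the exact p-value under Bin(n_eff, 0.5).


Step 1: Discard zero differences. Original n = 12; n_eff = number of nonzero differences = 12.
Nonzero differences (with sign): -4, -3, +6, -4, +8, -6, +6, +9, -8, +5, -8, -4
Step 2: Count signs: positive = 5, negative = 7.
Step 3: Under H0: P(positive) = 0.5, so the number of positives S ~ Bin(12, 0.5).
Step 4: Two-sided exact p-value = sum of Bin(12,0.5) probabilities at or below the observed probability = 0.774414.
Step 5: alpha = 0.1. fail to reject H0.

n_eff = 12, pos = 5, neg = 7, p = 0.774414, fail to reject H0.


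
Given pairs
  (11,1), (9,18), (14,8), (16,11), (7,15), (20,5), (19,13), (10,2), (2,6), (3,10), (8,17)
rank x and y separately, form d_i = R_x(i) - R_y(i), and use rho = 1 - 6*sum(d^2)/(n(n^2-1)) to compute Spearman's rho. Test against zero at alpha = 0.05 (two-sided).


Step 1: Rank x and y separately (midranks; no ties here).
rank(x): 11->7, 9->5, 14->8, 16->9, 7->3, 20->11, 19->10, 10->6, 2->1, 3->2, 8->4
rank(y): 1->1, 18->11, 8->5, 11->7, 15->9, 5->3, 13->8, 2->2, 6->4, 10->6, 17->10
Step 2: d_i = R_x(i) - R_y(i); compute d_i^2.
  (7-1)^2=36, (5-11)^2=36, (8-5)^2=9, (9-7)^2=4, (3-9)^2=36, (11-3)^2=64, (10-8)^2=4, (6-2)^2=16, (1-4)^2=9, (2-6)^2=16, (4-10)^2=36
sum(d^2) = 266.
Step 3: rho = 1 - 6*266 / (11*(11^2 - 1)) = 1 - 1596/1320 = -0.209091.
Step 4: Under H0, t = rho * sqrt((n-2)/(1-rho^2)) = -0.6415 ~ t(9).
Step 5: Two-sided p-value from the t-distribution with 9 df = 0.537221.
Step 6: alpha = 0.05. fail to reject H0.

rho = -0.2091, p = 0.537221, fail to reject H0 at alpha = 0.05.


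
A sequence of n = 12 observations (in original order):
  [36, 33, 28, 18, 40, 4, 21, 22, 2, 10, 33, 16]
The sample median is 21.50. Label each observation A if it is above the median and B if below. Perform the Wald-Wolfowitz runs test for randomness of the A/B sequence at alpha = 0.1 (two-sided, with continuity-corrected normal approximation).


Step 1: Compute median = 21.50; label A = above, B = below.
Labels in order: AAABABBABBAB  (n_A = 6, n_B = 6)
Step 2: Count runs R = 8.
Step 3: Under H0 (random ordering), E[R] = 2*n_A*n_B/(n_A+n_B) + 1 = 2*6*6/12 + 1 = 7.0000.
        Var[R] = 2*n_A*n_B*(2*n_A*n_B - n_A - n_B) / ((n_A+n_B)^2 * (n_A+n_B-1)) = 4320/1584 = 2.7273.
        SD[R] = 1.6514.
Step 4: Continuity-corrected z = (R - 0.5 - E[R]) / SD[R] = (8 - 0.5 - 7.0000) / 1.6514 = 0.3028.
Step 5: Two-sided p-value via normal approximation = 2*(1 - Phi(|z|)) = 0.762069.
Step 6: alpha = 0.1. fail to reject H0.

R = 8, z = 0.3028, p = 0.762069, fail to reject H0.


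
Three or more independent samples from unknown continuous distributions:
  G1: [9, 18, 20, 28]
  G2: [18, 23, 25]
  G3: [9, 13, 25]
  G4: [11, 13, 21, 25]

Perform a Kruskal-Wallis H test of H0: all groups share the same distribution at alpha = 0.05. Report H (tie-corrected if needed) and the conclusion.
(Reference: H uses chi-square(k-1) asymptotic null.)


Step 1: Combine all N = 14 observations and assign midranks.
sorted (value, group, rank): (9,G1,1.5), (9,G3,1.5), (11,G4,3), (13,G3,4.5), (13,G4,4.5), (18,G1,6.5), (18,G2,6.5), (20,G1,8), (21,G4,9), (23,G2,10), (25,G2,12), (25,G3,12), (25,G4,12), (28,G1,14)
Step 2: Sum ranks within each group.
R_1 = 30 (n_1 = 4)
R_2 = 28.5 (n_2 = 3)
R_3 = 18 (n_3 = 3)
R_4 = 28.5 (n_4 = 4)
Step 3: H = 12/(N(N+1)) * sum(R_i^2/n_i) - 3(N+1)
     = 12/(14*15) * (30^2/4 + 28.5^2/3 + 18^2/3 + 28.5^2/4) - 3*15
     = 0.057143 * 806.812 - 45
     = 1.103571.
Step 4: Ties present; correction factor C = 1 - 42/(14^3 - 14) = 0.984615. Corrected H = 1.103571 / 0.984615 = 1.120815.
Step 5: Under H0, H ~ chi^2(3); p-value = 0.772052.
Step 6: alpha = 0.05. fail to reject H0.

H = 1.1208, df = 3, p = 0.772052, fail to reject H0.


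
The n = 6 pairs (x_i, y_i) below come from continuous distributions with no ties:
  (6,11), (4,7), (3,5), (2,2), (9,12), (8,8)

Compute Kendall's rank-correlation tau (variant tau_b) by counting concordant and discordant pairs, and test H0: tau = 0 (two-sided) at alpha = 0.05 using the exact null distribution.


Step 1: Enumerate the 15 unordered pairs (i,j) with i<j and classify each by sign(x_j-x_i) * sign(y_j-y_i).
  (1,2):dx=-2,dy=-4->C; (1,3):dx=-3,dy=-6->C; (1,4):dx=-4,dy=-9->C; (1,5):dx=+3,dy=+1->C
  (1,6):dx=+2,dy=-3->D; (2,3):dx=-1,dy=-2->C; (2,4):dx=-2,dy=-5->C; (2,5):dx=+5,dy=+5->C
  (2,6):dx=+4,dy=+1->C; (3,4):dx=-1,dy=-3->C; (3,5):dx=+6,dy=+7->C; (3,6):dx=+5,dy=+3->C
  (4,5):dx=+7,dy=+10->C; (4,6):dx=+6,dy=+6->C; (5,6):dx=-1,dy=-4->C
Step 2: C = 14, D = 1, total pairs = 15.
Step 3: tau = (C - D)/(n(n-1)/2) = (14 - 1)/15 = 0.866667.
Step 4: Exact two-sided p-value (enumerate n! = 720 permutations of y under H0): p = 0.016667.
Step 5: alpha = 0.05. reject H0.

tau_b = 0.8667 (C=14, D=1), p = 0.016667, reject H0.


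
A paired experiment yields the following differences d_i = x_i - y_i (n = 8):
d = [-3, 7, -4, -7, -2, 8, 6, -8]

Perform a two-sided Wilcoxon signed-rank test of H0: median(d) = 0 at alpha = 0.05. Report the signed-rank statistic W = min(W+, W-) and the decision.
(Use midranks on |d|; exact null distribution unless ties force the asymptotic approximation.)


Step 1: Drop any zero differences (none here) and take |d_i|.
|d| = [3, 7, 4, 7, 2, 8, 6, 8]
Step 2: Midrank |d_i| (ties get averaged ranks).
ranks: |3|->2, |7|->5.5, |4|->3, |7|->5.5, |2|->1, |8|->7.5, |6|->4, |8|->7.5
Step 3: Attach original signs; sum ranks with positive sign and with negative sign.
W+ = 5.5 + 7.5 + 4 = 17
W- = 2 + 3 + 5.5 + 1 + 7.5 = 19
(Check: W+ + W- = 36 should equal n(n+1)/2 = 36.)
Step 4: Test statistic W = min(W+, W-) = 17.
Step 5: Ties in |d|, so use the tie-corrected normal approximation.
        E[W] = n(n+1)/4 = 8*9/4 = 18.
        Tie groups: |d|=7 (t=2), |d|=8 (t=2); sum(t^3 - t) = 12.
        Var[W] = n(n+1)(2n+1)/24 - sum(t^3-t)/48 = 1224/24 - 12/48 = 50.75.
        z = (W - E[W]) / sqrt(Var[W]) = (17 - 18) / 7.1239 = -0.1404.
        Two-sided p = 2*Phi(z) = 0.888366.
Step 6: alpha = 0.05. fail to reject H0.

W+ = 17, W- = 19, W = min = 17, p = 0.888366, fail to reject H0.


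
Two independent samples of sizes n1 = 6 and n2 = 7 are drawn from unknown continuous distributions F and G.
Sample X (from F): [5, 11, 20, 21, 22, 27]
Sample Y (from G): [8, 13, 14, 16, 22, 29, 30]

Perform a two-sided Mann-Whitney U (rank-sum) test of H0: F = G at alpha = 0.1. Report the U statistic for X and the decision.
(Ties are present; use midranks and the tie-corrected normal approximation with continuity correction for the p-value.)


Step 1: Combine and sort all 13 observations; assign midranks.
sorted (value, group): (5,X), (8,Y), (11,X), (13,Y), (14,Y), (16,Y), (20,X), (21,X), (22,X), (22,Y), (27,X), (29,Y), (30,Y)
ranks: 5->1, 8->2, 11->3, 13->4, 14->5, 16->6, 20->7, 21->8, 22->9.5, 22->9.5, 27->11, 29->12, 30->13
Step 2: Rank sum for X: R1 = 1 + 3 + 7 + 8 + 9.5 + 11 = 39.5.
Step 3: U_X = R1 - n1(n1+1)/2 = 39.5 - 6*7/2 = 39.5 - 21 = 18.5.
       U_Y = n1*n2 - U_X = 42 - 18.5 = 23.5.
Step 4: Ties are present, so use the tie-corrected normal approximation (with continuity correction) for the p-value.
Step 5: p-value = 0.774796; compare to alpha = 0.1. fail to reject H0.

U_X = 18.5, p = 0.774796, fail to reject H0 at alpha = 0.1.


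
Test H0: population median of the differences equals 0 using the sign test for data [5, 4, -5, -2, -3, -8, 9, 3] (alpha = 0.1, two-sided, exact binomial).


Step 1: Discard zero differences. Original n = 8; n_eff = number of nonzero differences = 8.
Nonzero differences (with sign): +5, +4, -5, -2, -3, -8, +9, +3
Step 2: Count signs: positive = 4, negative = 4.
Step 3: Under H0: P(positive) = 0.5, so the number of positives S ~ Bin(8, 0.5).
Step 4: Two-sided exact p-value = sum of Bin(8,0.5) probabilities at or below the observed probability = 1.000000.
Step 5: alpha = 0.1. fail to reject H0.

n_eff = 8, pos = 4, neg = 4, p = 1.000000, fail to reject H0.


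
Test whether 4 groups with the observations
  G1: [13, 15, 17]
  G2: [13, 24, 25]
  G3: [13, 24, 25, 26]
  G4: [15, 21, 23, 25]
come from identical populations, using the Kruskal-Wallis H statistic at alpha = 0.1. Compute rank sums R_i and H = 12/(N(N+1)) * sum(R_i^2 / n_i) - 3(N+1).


Step 1: Combine all N = 14 observations and assign midranks.
sorted (value, group, rank): (13,G1,2), (13,G2,2), (13,G3,2), (15,G1,4.5), (15,G4,4.5), (17,G1,6), (21,G4,7), (23,G4,8), (24,G2,9.5), (24,G3,9.5), (25,G2,12), (25,G3,12), (25,G4,12), (26,G3,14)
Step 2: Sum ranks within each group.
R_1 = 12.5 (n_1 = 3)
R_2 = 23.5 (n_2 = 3)
R_3 = 37.5 (n_3 = 4)
R_4 = 31.5 (n_4 = 4)
Step 3: H = 12/(N(N+1)) * sum(R_i^2/n_i) - 3(N+1)
     = 12/(14*15) * (12.5^2/3 + 23.5^2/3 + 37.5^2/4 + 31.5^2/4) - 3*15
     = 0.057143 * 835.792 - 45
     = 2.759524.
Step 4: Ties present; correction factor C = 1 - 60/(14^3 - 14) = 0.978022. Corrected H = 2.759524 / 0.978022 = 2.821536.
Step 5: Under H0, H ~ chi^2(3); p-value = 0.419967.
Step 6: alpha = 0.1. fail to reject H0.

H = 2.8215, df = 3, p = 0.419967, fail to reject H0.
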